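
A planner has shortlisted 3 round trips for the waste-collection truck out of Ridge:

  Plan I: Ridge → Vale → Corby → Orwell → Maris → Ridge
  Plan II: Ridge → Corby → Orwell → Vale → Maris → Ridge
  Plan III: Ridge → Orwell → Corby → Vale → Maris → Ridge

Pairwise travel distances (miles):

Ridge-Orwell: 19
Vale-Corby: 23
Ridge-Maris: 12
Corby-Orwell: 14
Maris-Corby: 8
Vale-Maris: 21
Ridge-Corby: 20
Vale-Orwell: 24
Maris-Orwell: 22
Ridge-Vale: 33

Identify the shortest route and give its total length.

Plan I: 33 + 23 + 14 + 22 + 12 = 104
Plan II: 20 + 14 + 24 + 21 + 12 = 91
Plan III: 19 + 14 + 23 + 21 + 12 = 89

Shortest is Plan III, total 89 miles.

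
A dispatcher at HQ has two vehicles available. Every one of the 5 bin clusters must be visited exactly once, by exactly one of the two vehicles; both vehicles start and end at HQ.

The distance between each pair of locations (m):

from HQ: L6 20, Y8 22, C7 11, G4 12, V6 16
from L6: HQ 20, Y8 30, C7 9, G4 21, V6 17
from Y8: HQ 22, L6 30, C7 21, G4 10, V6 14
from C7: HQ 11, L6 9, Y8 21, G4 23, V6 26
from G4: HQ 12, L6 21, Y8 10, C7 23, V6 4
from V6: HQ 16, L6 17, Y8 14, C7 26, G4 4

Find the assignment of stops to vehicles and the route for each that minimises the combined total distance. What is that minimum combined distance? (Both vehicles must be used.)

Try each way of splitting the stops between the two vehicles (each non-empty) and, for each split, find the best tour for each vehicle:
  {L6} + {Y8, C7, G4, V6}: 40 + 62 = 102
  {Y8} + {L6, C7, G4, V6}: 44 + 53 = 97
  {L6, Y8} + {C7, G4, V6}: 72 + 53 = 125
  {C7} + {L6, Y8, G4, V6}: 22 + 73 = 95
  {L6, C7} + {Y8, G4, V6}: 40 + 52 = 92
  {Y8, C7} + {L6, G4, V6}: 54 + 53 = 107
  … (15 splits in total)
Best: vehicle 1 HQ → L6 → C7 → HQ = 40; vehicle 2 HQ → Y8 → G4 → V6 → HQ = 52; combined 92.

92 m — the smallest possible combined total.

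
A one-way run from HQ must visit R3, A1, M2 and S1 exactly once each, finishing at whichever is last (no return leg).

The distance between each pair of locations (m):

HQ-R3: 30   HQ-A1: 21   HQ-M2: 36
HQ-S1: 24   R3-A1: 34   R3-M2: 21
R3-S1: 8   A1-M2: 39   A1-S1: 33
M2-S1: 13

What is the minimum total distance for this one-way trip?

There are 4! = 24 possible orderings.
HQ → R3 → A1 → M2 → S1: 30+34+39+13 = 116
HQ → R3 → A1 → S1 → M2: 30+34+33+13 = 110
HQ → R3 → M2 → A1 → S1: 30+21+39+33 = 123
HQ → R3 → M2 → S1 → A1: 30+21+13+33 = 97
HQ → R3 → S1 → A1 → M2: 30+8+33+39 = 110
HQ → R3 → S1 → M2 → A1: 30+8+13+39 = 90
HQ → A1 → R3 → M2 → S1: 21+34+21+13 = 89
HQ → A1 → R3 → S1 → M2: 21+34+8+13 = 76
HQ → A1 → M2 → R3 → S1: 21+39+21+8 = 89
HQ → A1 → M2 → S1 → R3: 21+39+13+8 = 81
HQ → A1 → S1 → R3 → M2: 21+33+8+21 = 83
HQ → A1 → S1 → M2 → R3: 21+33+13+21 = 88
HQ → M2 → R3 → A1 → S1: 36+21+34+33 = 124
HQ → M2 → R3 → S1 → A1: 36+21+8+33 = 98
… (10 more)
The minimum is 76.
One shortest path: HQ → A1 → R3 → S1 → M2.

Minimum one-way distance = 76 m.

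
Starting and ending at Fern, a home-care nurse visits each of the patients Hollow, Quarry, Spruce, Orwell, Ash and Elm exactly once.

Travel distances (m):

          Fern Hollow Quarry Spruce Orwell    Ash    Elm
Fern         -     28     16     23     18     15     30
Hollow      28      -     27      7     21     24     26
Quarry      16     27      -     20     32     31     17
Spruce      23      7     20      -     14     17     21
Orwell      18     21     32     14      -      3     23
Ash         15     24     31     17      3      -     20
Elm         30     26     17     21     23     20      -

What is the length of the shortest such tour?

With 6 stops there are 6!/2 = 360 distinct round trips (a route and its reverse cost the same).
Fern-Hollow-Quarry-Spruce-Orwell-Ash-Elm-Fern: 28+27+20+14+3+20+30 = 142
Fern-Hollow-Quarry-Spruce-Orwell-Elm-Ash-Fern: 28+27+20+14+23+20+15 = 147
Fern-Hollow-Quarry-Spruce-Ash-Orwell-Elm-Fern: 28+27+20+17+3+23+30 = 148
Fern-Hollow-Quarry-Spruce-Ash-Elm-Orwell-Fern: 28+27+20+17+20+23+18 = 153
Fern-Hollow-Quarry-Spruce-Elm-Orwell-Ash-Fern: 28+27+20+21+23+3+15 = 137
Fern-Hollow-Quarry-Spruce-Elm-Ash-Orwell-Fern: 28+27+20+21+20+3+18 = 137
Fern-Hollow-Quarry-Orwell-Spruce-Ash-Elm-Fern: 28+27+32+14+17+20+30 = 168
Fern-Hollow-Quarry-Orwell-Spruce-Elm-Ash-Fern: 28+27+32+14+21+20+15 = 157
… (352 more)
Fern-Quarry-Elm-Hollow-Spruce-Orwell-Ash-Fern: 16+17+26+7+14+3+15 = 98  ← best
The minimum is 98.
One optimal route: Fern → Quarry → Elm → Hollow → Spruce → Orwell → Ash → Fern (or its reverse).

Shortest round trip = 98 m.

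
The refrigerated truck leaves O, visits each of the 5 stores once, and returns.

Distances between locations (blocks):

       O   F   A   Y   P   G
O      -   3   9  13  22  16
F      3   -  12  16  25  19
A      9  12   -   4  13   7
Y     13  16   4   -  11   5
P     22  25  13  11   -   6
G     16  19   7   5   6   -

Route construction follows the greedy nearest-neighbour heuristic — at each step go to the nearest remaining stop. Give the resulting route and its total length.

Nearest-neighbour total = 52 blocks; route O → F → A → Y → G → P → O.

O → [F:3 / A:9 / Y:13 / G:16 / P:22] → F (3)
F → [A:12 / Y:16 / G:19 / P:25] → A (12)
A → [Y:4 / G:7 / P:13] → Y (4)
Y → [G:5 / P:11] → G (5)
G → [P:6] → P (6)
Return P→O: 22.
Total = 3 + 12 + 4 + 5 + 6 + 22 = 52.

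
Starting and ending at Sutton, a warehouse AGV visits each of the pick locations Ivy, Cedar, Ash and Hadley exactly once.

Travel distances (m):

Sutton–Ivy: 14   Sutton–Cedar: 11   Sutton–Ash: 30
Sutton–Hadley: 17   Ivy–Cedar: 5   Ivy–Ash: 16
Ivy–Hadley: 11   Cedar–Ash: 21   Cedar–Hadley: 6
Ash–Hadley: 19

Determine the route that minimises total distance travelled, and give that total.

With 4 stops there are 4!/2 = 12 distinct round trips (a route and its reverse cost the same).
Sutton - Ivy - Cedar - Ash - Hadley - Sutton: 14+5+21+19+17 = 76
Sutton - Ivy - Cedar - Hadley - Ash - Sutton: 14+5+6+19+30 = 74
Sutton - Ivy - Ash - Cedar - Hadley - Sutton: 14+16+21+6+17 = 74
Sutton - Ivy - Ash - Hadley - Cedar - Sutton: 14+16+19+6+11 = 66
Sutton - Ivy - Hadley - Cedar - Ash - Sutton: 14+11+6+21+30 = 82
Sutton - Ivy - Hadley - Ash - Cedar - Sutton: 14+11+19+21+11 = 76
Sutton - Cedar - Ivy - Ash - Hadley - Sutton: 11+5+16+19+17 = 68
Sutton - Cedar - Ivy - Hadley - Ash - Sutton: 11+5+11+19+30 = 76
Sutton - Cedar - Ash - Ivy - Hadley - Sutton: 11+21+16+11+17 = 76
Sutton - Cedar - Hadley - Ivy - Ash - Sutton: 11+6+11+16+30 = 74
Sutton - Ash - Ivy - Cedar - Hadley - Sutton: 30+16+5+6+17 = 74
Sutton - Ash - Cedar - Ivy - Hadley - Sutton: 30+21+5+11+17 = 84
The minimum is 66.
One optimal route: Sutton → Ivy → Ash → Hadley → Cedar → Sutton (or its reverse).

Minimum total distance: 66 m.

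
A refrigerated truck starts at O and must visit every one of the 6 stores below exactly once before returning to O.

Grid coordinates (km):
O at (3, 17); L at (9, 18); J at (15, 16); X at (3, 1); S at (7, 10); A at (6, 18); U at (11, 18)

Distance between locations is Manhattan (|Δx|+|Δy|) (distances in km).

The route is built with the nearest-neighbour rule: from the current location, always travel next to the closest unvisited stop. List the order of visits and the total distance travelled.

From O: distances to unvisited — A=4, L=7, U=9, S=11, J=13, X=16. Nearest is A (4).
From A: distances to unvisited — L=3, U=5, S=9, J=11, X=20. Nearest is L (3).
From L: distances to unvisited — U=2, J=8, S=10, X=23. Nearest is U (2).
From U: distances to unvisited — J=6, S=12, X=25. Nearest is J (6).
From J: distances to unvisited — S=14, X=27. Nearest is S (14).
From S: distances to unvisited — X=13. Nearest is X (13).
Return X→O: 16.
Total = 4 + 3 + 2 + 6 + 14 + 13 + 16 = 58.

Total distance 58 km via the nearest-neighbour route O → A → L → U → J → S → X → O.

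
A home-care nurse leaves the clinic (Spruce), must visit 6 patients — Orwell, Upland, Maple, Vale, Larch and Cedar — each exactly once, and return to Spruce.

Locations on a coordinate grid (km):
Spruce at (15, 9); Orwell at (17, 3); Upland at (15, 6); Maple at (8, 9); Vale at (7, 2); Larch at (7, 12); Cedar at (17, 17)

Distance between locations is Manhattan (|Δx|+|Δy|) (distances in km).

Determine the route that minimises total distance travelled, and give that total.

With 6 stops there are 6!/2 = 360 distinct round trips (a route and its reverse cost the same).
Spruce→Orwell→Upland→Maple→Vale→Larch→Cedar→Spruce: 8+5+10+8+10+15+10 = 66
Spruce→Orwell→Upland→Maple→Vale→Cedar→Larch→Spruce: 8+5+10+8+25+15+11 = 82
Spruce→Orwell→Upland→Maple→Larch→Vale→Cedar→Spruce: 8+5+10+4+10+25+10 = 72
Spruce→Orwell→Upland→Maple→Larch→Cedar→Vale→Spruce: 8+5+10+4+15+25+15 = 82
Spruce→Orwell→Upland→Maple→Cedar→Vale→Larch→Spruce: 8+5+10+17+25+10+11 = 86
Spruce→Orwell→Upland→Maple→Cedar→Larch→Vale→Spruce: 8+5+10+17+15+10+15 = 80
Spruce→Orwell→Upland→Vale→Maple→Larch→Cedar→Spruce: 8+5+12+8+4+15+10 = 62
Spruce→Orwell→Upland→Vale→Maple→Cedar→Larch→Spruce: 8+5+12+8+17+15+11 = 76
… (352 more)
Spruce→Upland→Orwell→Vale→Maple→Larch→Cedar→Spruce: 3+5+11+8+4+15+10 = 56  ← best
The minimum is 56.
One optimal route: Spruce → Upland → Orwell → Vale → Maple → Larch → Cedar → Spruce (or its reverse).

Minimum total distance: 56 km.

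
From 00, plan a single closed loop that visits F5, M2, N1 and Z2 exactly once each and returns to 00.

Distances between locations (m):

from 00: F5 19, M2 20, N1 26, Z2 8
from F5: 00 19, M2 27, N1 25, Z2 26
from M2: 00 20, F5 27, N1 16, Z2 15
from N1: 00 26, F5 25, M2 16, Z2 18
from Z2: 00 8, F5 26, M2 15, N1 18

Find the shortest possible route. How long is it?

There are 12 distinct closed tours to check (reversals are equivalent).
00-F5-M2-N1-Z2-00: 19+27+16+18+8 = 88
00-F5-M2-Z2-N1-00: 19+27+15+18+26 = 105
00-F5-N1-M2-Z2-00: 19+25+16+15+8 = 83
00-F5-N1-Z2-M2-00: 19+25+18+15+20 = 97
00-F5-Z2-M2-N1-00: 19+26+15+16+26 = 102
00-F5-Z2-N1-M2-00: 19+26+18+16+20 = 99
00-M2-F5-N1-Z2-00: 20+27+25+18+8 = 98
00-M2-F5-Z2-N1-00: 20+27+26+18+26 = 117
00-M2-N1-F5-Z2-00: 20+16+25+26+8 = 95
00-M2-Z2-F5-N1-00: 20+15+26+25+26 = 112
00-N1-F5-M2-Z2-00: 26+25+27+15+8 = 101
00-N1-M2-F5-Z2-00: 26+16+27+26+8 = 103
The minimum is 83.
One optimal route: 00 → F5 → N1 → M2 → Z2 → 00 (or its reverse).

Shortest round trip = 83 m.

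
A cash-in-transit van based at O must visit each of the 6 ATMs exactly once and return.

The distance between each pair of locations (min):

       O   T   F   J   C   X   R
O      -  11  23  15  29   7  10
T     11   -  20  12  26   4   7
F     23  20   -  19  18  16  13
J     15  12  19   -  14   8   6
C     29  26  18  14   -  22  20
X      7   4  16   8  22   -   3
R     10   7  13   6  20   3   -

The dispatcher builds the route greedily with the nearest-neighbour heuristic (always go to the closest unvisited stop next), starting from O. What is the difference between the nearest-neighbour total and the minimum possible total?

From O: X=7, R=10, T=11, J=15, F=23, C=29 → choose X (7).
From X: R=3, T=4, J=8, F=16, C=22 → choose R (3).
From R: J=6, T=7, F=13, C=20 → choose J (6).
From J: T=12, C=14, F=19 → choose T (12).
From T: F=20, C=26 → choose F (20).
From F: C=18 → choose C (18).
NN route O → X → R → J → T → F → C → O costs 95.
Optimal: O → T → J → C → F → R → X → O costs 78 (by enumerating all 360 distinct tours).
Excess = 95 − 78 = 17.

17 min longer than the optimal tour.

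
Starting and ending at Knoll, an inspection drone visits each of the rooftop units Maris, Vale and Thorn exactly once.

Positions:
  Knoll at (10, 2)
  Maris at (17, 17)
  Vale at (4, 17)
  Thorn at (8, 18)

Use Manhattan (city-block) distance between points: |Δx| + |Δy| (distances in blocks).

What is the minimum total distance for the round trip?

There are 3 distinct closed tours to check (reversals are equivalent).
Knoll → Maris → Vale → Thorn → Knoll: 22+13+5+18 = 58
Knoll → Maris → Thorn → Vale → Knoll: 22+10+5+21 = 58
Knoll → Vale → Maris → Thorn → Knoll: 21+13+10+18 = 62
The minimum is 58.
One optimal route: Knoll → Maris → Vale → Thorn → Knoll (or its reverse).

Shortest round trip = 58 blocks.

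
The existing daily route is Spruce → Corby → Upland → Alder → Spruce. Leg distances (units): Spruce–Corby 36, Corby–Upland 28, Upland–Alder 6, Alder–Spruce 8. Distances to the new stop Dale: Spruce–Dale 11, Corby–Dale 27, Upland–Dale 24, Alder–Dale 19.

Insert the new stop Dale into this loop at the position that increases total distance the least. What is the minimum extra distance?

Adding 2 by placing Dale on the Spruce–Corby leg.

Insertion cost between consecutive stops i–j is d(i,Dale) + d(Dale,j) − d(i,j):
  between Spruce and Corby: 11 + 27 − 36 = 2
  between Corby and Upland: 27 + 24 − 28 = 23
  between Upland and Alder: 24 + 19 − 6 = 37
  between Alder and Spruce: 19 + 11 − 8 = 22
Cheapest insertion is between Spruce and Corby, adding 2.
New total = 78 + 2 = 80.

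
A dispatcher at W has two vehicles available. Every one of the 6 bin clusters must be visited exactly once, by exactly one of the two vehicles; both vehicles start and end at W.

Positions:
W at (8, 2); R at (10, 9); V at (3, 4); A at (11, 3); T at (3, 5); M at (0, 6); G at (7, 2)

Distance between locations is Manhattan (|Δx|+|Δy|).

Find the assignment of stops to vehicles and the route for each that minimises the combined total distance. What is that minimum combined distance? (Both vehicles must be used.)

38 — the smallest possible combined total.

There are 2^5 − 1 = 31 ways to divide the 6 stops into two non-empty groups. For each, the best each vehicle can do is its own shortest tour through its group:
  {R} + {V, A, T, M, G}: 18 + 30 = 48
  {V} + {R, A, T, M, G}: 14 + 36 = 50
  {R, V} + {A, T, M, G}: 28 + 30 = 58
  {A} + {R, V, T, M, G}: 8 + 34 = 42
  {R, A} + {V, T, M, G}: 20 + 24 = 44
  {V, A} + {R, T, M, G}: 20 + 34 = 54
  … (31 splits in total)
  {R, V, A, T, M} + {G}: 36 + 2 = 38  ← best
Best: vehicle 1 W → V → T → M → R → A → W = 36; vehicle 2 W → G → W = 2; combined 38.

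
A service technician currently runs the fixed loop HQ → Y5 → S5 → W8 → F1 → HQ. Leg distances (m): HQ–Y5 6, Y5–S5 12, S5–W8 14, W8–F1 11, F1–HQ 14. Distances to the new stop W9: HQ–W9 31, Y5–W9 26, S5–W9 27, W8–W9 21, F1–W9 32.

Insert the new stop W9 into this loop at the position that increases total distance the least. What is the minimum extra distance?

Insertion cost between consecutive stops i–j is d(i,W9) + d(W9,j) − d(i,j):
  between HQ and Y5: 31 + 26 − 6 = 51
  between Y5 and S5: 26 + 27 − 12 = 41
  between S5 and W8: 27 + 21 − 14 = 34
  between W8 and F1: 21 + 32 − 11 = 42
  between F1 and HQ: 32 + 31 − 14 = 49
Cheapest insertion is between S5 and W8, adding 34.
New total = 57 + 34 = 91.

+34 m — insert W9 between S5 and W8.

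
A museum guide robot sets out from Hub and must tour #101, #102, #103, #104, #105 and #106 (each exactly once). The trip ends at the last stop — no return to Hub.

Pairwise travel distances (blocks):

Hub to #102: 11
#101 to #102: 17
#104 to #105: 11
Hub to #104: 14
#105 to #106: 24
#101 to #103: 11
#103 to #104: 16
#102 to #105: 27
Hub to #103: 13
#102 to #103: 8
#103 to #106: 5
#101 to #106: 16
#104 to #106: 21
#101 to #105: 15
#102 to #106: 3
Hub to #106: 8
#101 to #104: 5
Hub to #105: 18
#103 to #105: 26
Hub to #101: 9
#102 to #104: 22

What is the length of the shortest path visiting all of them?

46 blocks — the minimum one-way total.

There are 6! = 720 possible orderings.
Hub → #101 → #102 → #103 → #104 → #105 → #106: 9+17+8+16+11+24 = 85
Hub → #101 → #102 → #103 → #104 → #106 → #105: 9+17+8+16+21+24 = 95
Hub → #101 → #102 → #103 → #105 → #104 → #106: 9+17+8+26+11+21 = 92
Hub → #101 → #102 → #103 → #105 → #106 → #104: 9+17+8+26+24+21 = 105
Hub → #101 → #102 → #103 → #106 → #104 → #105: 9+17+8+5+21+11 = 71
Hub → #101 → #102 → #103 → #106 → #105 → #104: 9+17+8+5+24+11 = 74
Hub → #101 → #102 → #104 → #103 → #105 → #106: 9+17+22+16+26+24 = 114
Hub → #101 → #102 → #104 → #103 → #106 → #105: 9+17+22+16+5+24 = 93
… (712 more)
Hub → #102 → #106 → #103 → #101 → #104 → #105: 11+3+5+11+5+11 = 46  ← best
The minimum is 46.
One shortest path: Hub → #102 → #106 → #103 → #101 → #104 → #105.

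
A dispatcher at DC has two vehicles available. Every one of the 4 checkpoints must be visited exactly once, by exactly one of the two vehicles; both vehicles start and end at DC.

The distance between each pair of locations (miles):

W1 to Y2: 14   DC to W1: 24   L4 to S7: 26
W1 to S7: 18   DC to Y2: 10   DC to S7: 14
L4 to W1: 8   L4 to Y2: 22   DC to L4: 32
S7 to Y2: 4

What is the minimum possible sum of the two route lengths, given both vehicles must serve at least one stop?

There are 2^3 − 1 = 7 ways to divide the 4 stops into two non-empty groups. For each, the best each vehicle can do is its own shortest tour through its group:
  {L4} + {W1, S7, Y2}: 64 + 56 = 120
  {W1} + {L4, S7, Y2}: 48 + 72 = 120
  {L4, W1} + {S7, Y2}: 64 + 28 = 92
  {S7} + {L4, W1, Y2}: 28 + 64 = 92
  {L4, S7} + {W1, Y2}: 72 + 48 = 120
  {W1, S7} + {L4, Y2}: 56 + 64 = 120
  … (7 splits in total)
Best: vehicle 1 DC → L4 → W1 → DC = 64; vehicle 2 DC → S7 → Y2 → DC = 28; combined 92.

92 miles — the smallest possible combined total.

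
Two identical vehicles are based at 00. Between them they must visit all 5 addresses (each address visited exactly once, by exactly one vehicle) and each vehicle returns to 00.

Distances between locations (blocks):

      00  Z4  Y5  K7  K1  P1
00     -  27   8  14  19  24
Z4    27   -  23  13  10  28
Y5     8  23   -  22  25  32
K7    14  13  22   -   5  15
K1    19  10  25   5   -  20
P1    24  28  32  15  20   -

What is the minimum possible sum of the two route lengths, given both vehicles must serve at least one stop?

Try each way of splitting the stops between the two vehicles (each non-empty) and, for each split, find the best tour for each vehicle:
  {Z4} + {Y5, K7, K1, P1}: 54 + 77 = 131
  {Y5} + {Z4, K7, K1, P1}: 16 + 81 = 97
  {Z4, Y5} + {K7, K1, P1}: 58 + 63 = 121
  {K7} + {Z4, Y5, K1, P1}: 28 + 85 = 113
  {Z4, K7} + {Y5, K1, P1}: 54 + 77 = 131
  {Y5, K7} + {Z4, K1, P1}: 44 + 81 = 125
  … (15 splits in total)
Best: vehicle 1 00 → Y5 → 00 = 16; vehicle 2 00 → Z4 → K1 → K7 → P1 → 00 = 81; combined 97.

97 blocks — the smallest possible combined total.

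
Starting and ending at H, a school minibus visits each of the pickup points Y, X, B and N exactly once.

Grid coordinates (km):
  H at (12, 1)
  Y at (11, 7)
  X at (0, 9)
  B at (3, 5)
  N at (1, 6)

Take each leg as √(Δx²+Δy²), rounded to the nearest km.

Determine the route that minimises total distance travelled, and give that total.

Minimum total distance: 32 km.

With 4 stops there are 4!/2 = 12 distinct round trips (a route and its reverse cost the same).
H→Y→X→B→N→H: 6+11+5+2+12 = 36
H→Y→X→N→B→H: 6+11+3+2+10 = 32
H→Y→B→X→N→H: 6+8+5+3+12 = 34
H→Y→B→N→X→H: 6+8+2+3+14 = 33
H→Y→N→X→B→H: 6+10+3+5+10 = 34
H→Y→N→B→X→H: 6+10+2+5+14 = 37
H→X→Y→B→N→H: 14+11+8+2+12 = 47
H→X→Y→N→B→H: 14+11+10+2+10 = 47
H→X→B→Y→N→H: 14+5+8+10+12 = 49
H→X→N→Y→B→H: 14+3+10+8+10 = 45
H→B→Y→X→N→H: 10+8+11+3+12 = 44
H→B→X→Y→N→H: 10+5+11+10+12 = 48
The minimum is 32.
One optimal route: H → Y → X → N → B → H (or its reverse).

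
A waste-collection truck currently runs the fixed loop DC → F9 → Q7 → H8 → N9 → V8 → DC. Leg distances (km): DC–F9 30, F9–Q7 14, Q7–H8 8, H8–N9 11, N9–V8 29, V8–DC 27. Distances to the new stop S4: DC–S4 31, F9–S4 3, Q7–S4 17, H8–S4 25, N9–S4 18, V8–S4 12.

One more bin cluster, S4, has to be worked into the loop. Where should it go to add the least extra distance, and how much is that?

Insertion cost between consecutive stops i–j is d(i,S4) + d(S4,j) − d(i,j):
  between DC and F9: 31 + 3 − 30 = 4
  between F9 and Q7: 3 + 17 − 14 = 6
  between Q7 and H8: 17 + 25 − 8 = 34
  between H8 and N9: 25 + 18 − 11 = 32
  between N9 and V8: 18 + 12 − 29 = 1
  between V8 and DC: 12 + 31 − 27 = 16
Cheapest insertion is between N9 and V8, adding 1.
New total = 119 + 1 = 120.

Minimum extra distance: 1 km, inserting S4 between N9 and V8.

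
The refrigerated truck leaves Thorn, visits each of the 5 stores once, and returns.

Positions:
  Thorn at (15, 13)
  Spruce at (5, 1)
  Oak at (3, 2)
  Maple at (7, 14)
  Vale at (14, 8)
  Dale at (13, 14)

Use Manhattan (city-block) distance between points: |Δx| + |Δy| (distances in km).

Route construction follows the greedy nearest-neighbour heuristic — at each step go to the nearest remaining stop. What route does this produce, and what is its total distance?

From Thorn: distances to unvisited — Dale=3, Vale=6, Maple=9, Spruce=22, Oak=23. Nearest is Dale (3).
From Dale: distances to unvisited — Maple=6, Vale=7, Spruce=21, Oak=22. Nearest is Maple (6).
From Maple: distances to unvisited — Vale=13, Spruce=15, Oak=16. Nearest is Vale (13).
From Vale: distances to unvisited — Spruce=16, Oak=17. Nearest is Spruce (16).
From Spruce: distances to unvisited — Oak=3. Nearest is Oak (3).
Return Oak→Thorn: 23.
Total = 3 + 6 + 13 + 16 + 3 + 23 = 64.

Total distance 64 km via the nearest-neighbour route Thorn → Dale → Maple → Vale → Spruce → Oak → Thorn.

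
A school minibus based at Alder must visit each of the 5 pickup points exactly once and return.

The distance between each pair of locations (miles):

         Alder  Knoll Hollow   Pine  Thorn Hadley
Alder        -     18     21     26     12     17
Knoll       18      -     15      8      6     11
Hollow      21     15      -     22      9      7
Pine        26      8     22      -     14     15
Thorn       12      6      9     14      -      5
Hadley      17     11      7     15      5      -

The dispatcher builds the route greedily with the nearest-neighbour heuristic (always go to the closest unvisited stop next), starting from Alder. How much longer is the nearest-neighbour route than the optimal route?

Excess over optimum: 4 miles.

From Alder: Thorn=12, Hadley=17, Knoll=18, Hollow=21, Pine=26 → choose Thorn (12).
From Thorn: Hadley=5, Knoll=6, Hollow=9, Pine=14 → choose Hadley (5).
From Hadley: Hollow=7, Knoll=11, Pine=15 → choose Hollow (7).
From Hollow: Knoll=15, Pine=22 → choose Knoll (15).
From Knoll: Pine=8 → choose Pine (8).
NN route Alder → Thorn → Hadley → Hollow → Knoll → Pine → Alder costs 73.
Optimal: Alder → Knoll → Pine → Hadley → Hollow → Thorn → Alder costs 69 (by enumerating all 60 distinct tours).
Excess = 73 − 69 = 4.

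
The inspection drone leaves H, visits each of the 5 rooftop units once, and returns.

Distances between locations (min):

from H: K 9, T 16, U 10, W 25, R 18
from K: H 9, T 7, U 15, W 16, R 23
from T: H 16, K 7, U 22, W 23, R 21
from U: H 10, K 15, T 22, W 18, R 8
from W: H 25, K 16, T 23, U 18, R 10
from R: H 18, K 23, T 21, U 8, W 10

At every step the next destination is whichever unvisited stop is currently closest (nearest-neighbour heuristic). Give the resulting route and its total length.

At H the remaining stops are K 9, U 10, T 16, R 18, W 25; go to K.
At K the remaining stops are T 7, U 15, W 16, R 23; go to T.
At T the remaining stops are R 21, U 22, W 23; go to R.
At R the remaining stops are U 8, W 10; go to U.
At U the remaining stops are W 18; go to W.
Return W→H: 25.
Total = 9 + 7 + 21 + 8 + 18 + 25 = 88.

88 min along H → K → T → R → U → W → H.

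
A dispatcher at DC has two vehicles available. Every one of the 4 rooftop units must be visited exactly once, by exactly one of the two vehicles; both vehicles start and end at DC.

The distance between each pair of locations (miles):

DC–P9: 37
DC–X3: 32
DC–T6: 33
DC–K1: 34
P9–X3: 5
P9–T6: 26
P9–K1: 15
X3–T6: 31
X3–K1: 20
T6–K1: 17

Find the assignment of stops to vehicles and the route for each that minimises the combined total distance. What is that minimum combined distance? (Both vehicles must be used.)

152 miles — the smallest possible combined total.

Check every non-empty split of the stops between the two vehicles; for each half take its own optimal tour:
  {P9} + {X3, T6, K1}: 74 + 102 = 176
  {X3} + {P9, T6, K1}: 64 + 102 = 166
  {P9, X3} + {T6, K1}: 74 + 84 = 158
  {T6} + {P9, X3, K1}: 66 + 86 = 152
  {P9, T6} + {X3, K1}: 96 + 86 = 182
  {X3, T6} + {P9, K1}: 96 + 86 = 182
  … (7 splits in total)
Best: vehicle 1 DC → T6 → DC = 66; vehicle 2 DC → X3 → P9 → K1 → DC = 86; combined 152.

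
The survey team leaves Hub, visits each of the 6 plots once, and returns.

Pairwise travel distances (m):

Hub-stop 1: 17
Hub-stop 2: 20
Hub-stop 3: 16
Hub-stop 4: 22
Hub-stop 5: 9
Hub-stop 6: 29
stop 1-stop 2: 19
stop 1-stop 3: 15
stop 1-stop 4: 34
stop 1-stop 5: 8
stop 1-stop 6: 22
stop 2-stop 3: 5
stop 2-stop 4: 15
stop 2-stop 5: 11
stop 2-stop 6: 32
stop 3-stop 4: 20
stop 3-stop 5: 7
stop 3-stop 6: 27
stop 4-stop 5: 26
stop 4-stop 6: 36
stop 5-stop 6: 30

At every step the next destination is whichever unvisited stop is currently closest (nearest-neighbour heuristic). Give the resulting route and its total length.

Nearest-neighbour total = 121 m; route Hub → stop 5 → stop 3 → stop 2 → stop 4 → stop 1 → stop 6 → Hub.

From Hub: distances to unvisited — stop 5=9, stop 3=16, stop 1=17, stop 2=20, stop 4=22, stop 6=29. Nearest is stop 5 (9).
From stop 5: distances to unvisited — stop 3=7, stop 1=8, stop 2=11, stop 4=26, stop 6=30. Nearest is stop 3 (7).
From stop 3: distances to unvisited — stop 2=5, stop 1=15, stop 4=20, stop 6=27. Nearest is stop 2 (5).
From stop 2: distances to unvisited — stop 4=15, stop 1=19, stop 6=32. Nearest is stop 4 (15).
From stop 4: distances to unvisited — stop 1=34, stop 6=36. Nearest is stop 1 (34).
From stop 1: distances to unvisited — stop 6=22. Nearest is stop 6 (22).
Return stop 6→Hub: 29.
Total = 9 + 7 + 5 + 15 + 34 + 22 + 29 = 121.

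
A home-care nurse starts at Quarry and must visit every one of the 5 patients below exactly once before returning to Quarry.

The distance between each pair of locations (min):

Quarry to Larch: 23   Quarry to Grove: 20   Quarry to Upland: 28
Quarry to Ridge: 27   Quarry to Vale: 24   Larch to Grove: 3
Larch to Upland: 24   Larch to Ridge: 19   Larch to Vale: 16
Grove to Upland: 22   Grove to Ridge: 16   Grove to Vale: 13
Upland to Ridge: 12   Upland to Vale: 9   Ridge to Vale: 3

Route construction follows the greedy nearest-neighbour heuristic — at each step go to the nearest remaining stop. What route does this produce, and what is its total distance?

82 min along Quarry → Grove → Larch → Vale → Ridge → Upland → Quarry.

From Quarry: distances to unvisited — Grove=20, Larch=23, Vale=24, Ridge=27, Upland=28. Nearest is Grove (20).
From Grove: distances to unvisited — Larch=3, Vale=13, Ridge=16, Upland=22. Nearest is Larch (3).
From Larch: distances to unvisited — Vale=16, Ridge=19, Upland=24. Nearest is Vale (16).
From Vale: distances to unvisited — Ridge=3, Upland=9. Nearest is Ridge (3).
From Ridge: distances to unvisited — Upland=12. Nearest is Upland (12).
Return Upland→Quarry: 28.
Total = 20 + 3 + 16 + 3 + 12 + 28 = 82.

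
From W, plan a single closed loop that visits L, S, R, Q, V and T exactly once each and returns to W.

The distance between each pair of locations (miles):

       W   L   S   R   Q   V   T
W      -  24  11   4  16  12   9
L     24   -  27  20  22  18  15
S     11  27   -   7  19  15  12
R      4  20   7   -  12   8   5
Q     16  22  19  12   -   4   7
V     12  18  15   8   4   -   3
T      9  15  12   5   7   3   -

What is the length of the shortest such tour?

Minimum total distance: 76 miles.

With 6 stops there are 6!/2 = 360 distinct round trips (a route and its reverse cost the same).
W → L → S → R → Q → V → T → W: 24+27+7+12+4+3+9 = 86
W → L → S → R → Q → T → V → W: 24+27+7+12+7+3+12 = 92
W → L → S → R → V → Q → T → W: 24+27+7+8+4+7+9 = 86
W → L → S → R → V → T → Q → W: 24+27+7+8+3+7+16 = 92
W → L → S → R → T → Q → V → W: 24+27+7+5+7+4+12 = 86
W → L → S → R → T → V → Q → W: 24+27+7+5+3+4+16 = 86
W → L → S → Q → R → V → T → W: 24+27+19+12+8+3+9 = 102
W → L → S → Q → R → T → V → W: 24+27+19+12+5+3+12 = 102
… (352 more)
W → L → Q → V → T → S → R → W: 24+22+4+3+12+7+4 = 76  ← best
The minimum is 76.
One optimal route: W → L → Q → V → T → S → R → W (or its reverse).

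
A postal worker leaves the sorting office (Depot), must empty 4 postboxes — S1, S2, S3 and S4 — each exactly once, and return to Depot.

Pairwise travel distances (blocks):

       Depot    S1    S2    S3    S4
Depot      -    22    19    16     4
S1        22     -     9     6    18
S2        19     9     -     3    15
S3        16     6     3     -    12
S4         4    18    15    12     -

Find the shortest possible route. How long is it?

Minimum total distance: 50 blocks.

Depot→S1→S2→S3→S4→Depot: 22+9+3+12+4 = 50
Depot→S1→S2→S4→S3→Depot: 22+9+15+12+16 = 74
Depot→S1→S3→S2→S4→Depot: 22+6+3+15+4 = 50
Depot→S1→S3→S4→S2→Depot: 22+6+12+15+19 = 74
Depot→S1→S4→S2→S3→Depot: 22+18+15+3+16 = 74
Depot→S1→S4→S3→S2→Depot: 22+18+12+3+19 = 74
Depot→S2→S1→S3→S4→Depot: 19+9+6+12+4 = 50
Depot→S2→S1→S4→S3→Depot: 19+9+18+12+16 = 74
Depot→S2→S3→S1→S4→Depot: 19+3+6+18+4 = 50
Depot→S2→S4→S1→S3→Depot: 19+15+18+6+16 = 74
Depot→S3→S1→S2→S4→Depot: 16+6+9+15+4 = 50
Depot→S3→S2→S1→S4→Depot: 16+3+9+18+4 = 50
The minimum is 50.
One optimal route: Depot → S1 → S2 → S3 → S4 → Depot (or its reverse).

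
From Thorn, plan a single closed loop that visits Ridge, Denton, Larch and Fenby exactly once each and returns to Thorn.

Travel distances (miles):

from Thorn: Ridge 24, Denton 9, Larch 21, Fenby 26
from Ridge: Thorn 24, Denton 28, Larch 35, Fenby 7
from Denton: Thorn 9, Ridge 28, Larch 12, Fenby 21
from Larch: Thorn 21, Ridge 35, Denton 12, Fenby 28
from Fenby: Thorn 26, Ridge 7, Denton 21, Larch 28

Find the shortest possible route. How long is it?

80 miles — the shortest possible round trip.

Thorn→Ridge→Denton→Larch→Fenby→Thorn: 24+28+12+28+26 = 118
Thorn→Ridge→Denton→Fenby→Larch→Thorn: 24+28+21+28+21 = 122
Thorn→Ridge→Larch→Denton→Fenby→Thorn: 24+35+12+21+26 = 118
Thorn→Ridge→Larch→Fenby→Denton→Thorn: 24+35+28+21+9 = 117
Thorn→Ridge→Fenby→Denton→Larch→Thorn: 24+7+21+12+21 = 85
Thorn→Ridge→Fenby→Larch→Denton→Thorn: 24+7+28+12+9 = 80
Thorn→Denton→Ridge→Larch→Fenby→Thorn: 9+28+35+28+26 = 126
Thorn→Denton→Ridge→Fenby→Larch→Thorn: 9+28+7+28+21 = 93
Thorn→Denton→Larch→Ridge→Fenby→Thorn: 9+12+35+7+26 = 89
Thorn→Denton→Fenby→Ridge→Larch→Thorn: 9+21+7+35+21 = 93
Thorn→Larch→Ridge→Denton→Fenby→Thorn: 21+35+28+21+26 = 131
Thorn→Larch→Denton→Ridge→Fenby→Thorn: 21+12+28+7+26 = 94
The minimum is 80.
One optimal route: Thorn → Ridge → Fenby → Larch → Denton → Thorn (or its reverse).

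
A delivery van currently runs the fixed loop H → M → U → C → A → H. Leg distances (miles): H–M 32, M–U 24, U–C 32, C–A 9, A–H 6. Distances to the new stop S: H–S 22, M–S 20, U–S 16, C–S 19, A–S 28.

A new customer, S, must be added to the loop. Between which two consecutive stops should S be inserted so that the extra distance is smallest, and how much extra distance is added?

+3 miles — insert S between U and C.

Insertion cost between consecutive stops i–j is d(i,S) + d(S,j) − d(i,j):
  between H and M: 22 + 20 − 32 = 10
  between M and U: 20 + 16 − 24 = 12
  between U and C: 16 + 19 − 32 = 3
  between C and A: 19 + 28 − 9 = 38
  between A and H: 28 + 22 − 6 = 44
Cheapest insertion is between U and C, adding 3.
New total = 103 + 3 = 106.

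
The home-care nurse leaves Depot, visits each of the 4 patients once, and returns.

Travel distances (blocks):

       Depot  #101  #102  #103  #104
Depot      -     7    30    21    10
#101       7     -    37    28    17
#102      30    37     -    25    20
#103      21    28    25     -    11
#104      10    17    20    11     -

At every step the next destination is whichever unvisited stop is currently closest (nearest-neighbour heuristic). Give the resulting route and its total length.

Nearest-neighbour total = 90 blocks; route Depot → #101 → #104 → #103 → #102 → Depot.

At Depot the remaining stops are #101 7, #104 10, #103 21, #102 30; go to #101.
At #101 the remaining stops are #104 17, #103 28, #102 37; go to #104.
At #104 the remaining stops are #103 11, #102 20; go to #103.
At #103 the remaining stops are #102 25; go to #102.
Return #102→Depot: 30.
Total = 7 + 17 + 11 + 25 + 30 = 90.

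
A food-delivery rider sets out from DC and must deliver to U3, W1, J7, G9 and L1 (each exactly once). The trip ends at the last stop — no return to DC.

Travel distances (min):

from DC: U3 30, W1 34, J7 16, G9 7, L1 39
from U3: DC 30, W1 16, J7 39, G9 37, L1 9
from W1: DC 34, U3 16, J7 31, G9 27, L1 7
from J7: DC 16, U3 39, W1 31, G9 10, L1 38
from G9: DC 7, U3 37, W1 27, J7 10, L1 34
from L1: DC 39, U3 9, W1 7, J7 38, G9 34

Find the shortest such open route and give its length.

There are 5! = 120 possible orderings.
DC → U3 → W1 → J7 → G9 → L1: 30+16+31+10+34 = 121
DC → U3 → W1 → J7 → L1 → G9: 30+16+31+38+34 = 149
DC → U3 → W1 → G9 → J7 → L1: 30+16+27+10+38 = 121
DC → U3 → W1 → G9 → L1 → J7: 30+16+27+34+38 = 145
DC → U3 → W1 → L1 → J7 → G9: 30+16+7+38+10 = 101
DC → U3 → W1 → L1 → G9 → J7: 30+16+7+34+10 = 97
DC → U3 → J7 → W1 → G9 → L1: 30+39+31+27+34 = 161
DC → U3 → J7 → W1 → L1 → G9: 30+39+31+7+34 = 141
DC → U3 → J7 → G9 → W1 → L1: 30+39+10+27+7 = 113
DC → U3 → J7 → G9 → L1 → W1: 30+39+10+34+7 = 120
DC → U3 → J7 → L1 → W1 → G9: 30+39+38+7+27 = 141
DC → U3 → J7 → L1 → G9 → W1: 30+39+38+34+27 = 168
DC → U3 → G9 → W1 → J7 → L1: 30+37+27+31+38 = 163
DC → U3 → G9 → W1 → L1 → J7: 30+37+27+7+38 = 139
… (106 more)
DC → G9 → J7 → W1 → L1 → U3: 7+10+31+7+9 = 64  ← best
The minimum is 64.
One shortest path: DC → G9 → J7 → W1 → L1 → U3.

64 min — the minimum one-way total.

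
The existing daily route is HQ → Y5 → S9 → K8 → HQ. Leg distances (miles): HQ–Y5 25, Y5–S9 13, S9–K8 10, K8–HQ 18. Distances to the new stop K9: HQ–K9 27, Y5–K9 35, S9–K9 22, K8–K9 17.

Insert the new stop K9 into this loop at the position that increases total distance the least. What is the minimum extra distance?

Adding 26 miles by placing K9 on the K8–HQ leg.

Insertion cost between consecutive stops i–j is d(i,K9) + d(K9,j) − d(i,j):
  between HQ and Y5: 27 + 35 − 25 = 37
  between Y5 and S9: 35 + 22 − 13 = 44
  between S9 and K8: 22 + 17 − 10 = 29
  between K8 and HQ: 17 + 27 − 18 = 26
Cheapest insertion is between K8 and HQ, adding 26.
New total = 66 + 26 = 92.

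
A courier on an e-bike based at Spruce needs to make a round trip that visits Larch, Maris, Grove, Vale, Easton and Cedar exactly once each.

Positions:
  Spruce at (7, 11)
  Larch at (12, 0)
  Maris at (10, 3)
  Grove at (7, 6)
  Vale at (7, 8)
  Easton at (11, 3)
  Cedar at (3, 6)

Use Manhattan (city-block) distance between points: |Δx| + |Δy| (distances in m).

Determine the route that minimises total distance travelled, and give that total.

Spruce→Larch→Maris→Grove→Vale→Easton→Cedar→Spruce: 16+5+6+2+9+11+9 = 58
Spruce→Larch→Maris→Grove→Vale→Cedar→Easton→Spruce: 16+5+6+2+6+11+12 = 58
Spruce→Larch→Maris→Grove→Easton→Vale→Cedar→Spruce: 16+5+6+7+9+6+9 = 58
Spruce→Larch→Maris→Grove→Easton→Cedar→Vale→Spruce: 16+5+6+7+11+6+3 = 54
Spruce→Larch→Maris→Grove→Cedar→Vale→Easton→Spruce: 16+5+6+4+6+9+12 = 58
Spruce→Larch→Maris→Grove→Cedar→Easton→Vale→Spruce: 16+5+6+4+11+9+3 = 54
Spruce→Larch→Maris→Vale→Grove→Easton→Cedar→Spruce: 16+5+8+2+7+11+9 = 58
Spruce→Larch→Maris→Vale→Grove→Cedar→Easton→Spruce: 16+5+8+2+4+11+12 = 58
… (352 more)
Spruce→Larch→Easton→Maris→Grove→Cedar→Vale→Spruce: 16+4+1+6+4+6+3 = 40  ← best
The minimum is 40.
One optimal route: Spruce → Larch → Easton → Maris → Grove → Cedar → Vale → Spruce (or its reverse).

40 m — the shortest possible round trip.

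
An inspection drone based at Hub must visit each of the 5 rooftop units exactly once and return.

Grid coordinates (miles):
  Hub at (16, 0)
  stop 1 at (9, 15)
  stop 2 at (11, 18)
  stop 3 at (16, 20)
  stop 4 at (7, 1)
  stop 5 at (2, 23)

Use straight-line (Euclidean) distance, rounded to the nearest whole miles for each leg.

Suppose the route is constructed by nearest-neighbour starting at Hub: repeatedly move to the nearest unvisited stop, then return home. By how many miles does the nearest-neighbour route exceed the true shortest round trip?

4 miles longer than the optimal tour.

From Hub: stop 4=9, stop 1=17, stop 2=19, stop 3=20, stop 5=27 → choose stop 4 (9).
From stop 4: stop 1=14, stop 2=17, stop 3=21, stop 5=23 → choose stop 1 (14).
From stop 1: stop 2=4, stop 3=9, stop 5=11 → choose stop 2 (4).
From stop 2: stop 3=5, stop 5=10 → choose stop 3 (5).
From stop 3: stop 5=14 → choose stop 5 (14).
NN route Hub → stop 4 → stop 1 → stop 2 → stop 3 → stop 5 → Hub costs 73.
Optimal: Hub → stop 3 → stop 2 → stop 5 → stop 1 → stop 4 → Hub costs 69 (by enumerating all 60 distinct tours).
Excess = 73 − 69 = 4.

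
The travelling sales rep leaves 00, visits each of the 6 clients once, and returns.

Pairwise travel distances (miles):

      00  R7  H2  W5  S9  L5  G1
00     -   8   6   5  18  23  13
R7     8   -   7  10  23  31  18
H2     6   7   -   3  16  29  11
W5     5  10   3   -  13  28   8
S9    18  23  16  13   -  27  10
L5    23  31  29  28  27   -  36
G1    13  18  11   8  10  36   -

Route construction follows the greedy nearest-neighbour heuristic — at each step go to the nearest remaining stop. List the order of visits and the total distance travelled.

93 miles along 00 → W5 → H2 → R7 → G1 → S9 → L5 → 00.

From 00: distances to unvisited — W5=5, H2=6, R7=8, G1=13, S9=18, L5=23. Nearest is W5 (5).
From W5: distances to unvisited — H2=3, G1=8, R7=10, S9=13, L5=28. Nearest is H2 (3).
From H2: distances to unvisited — R7=7, G1=11, S9=16, L5=29. Nearest is R7 (7).
From R7: distances to unvisited — G1=18, S9=23, L5=31. Nearest is G1 (18).
From G1: distances to unvisited — S9=10, L5=36. Nearest is S9 (10).
From S9: distances to unvisited — L5=27. Nearest is L5 (27).
Return L5→00: 23.
Total = 5 + 3 + 7 + 18 + 10 + 27 + 23 = 93.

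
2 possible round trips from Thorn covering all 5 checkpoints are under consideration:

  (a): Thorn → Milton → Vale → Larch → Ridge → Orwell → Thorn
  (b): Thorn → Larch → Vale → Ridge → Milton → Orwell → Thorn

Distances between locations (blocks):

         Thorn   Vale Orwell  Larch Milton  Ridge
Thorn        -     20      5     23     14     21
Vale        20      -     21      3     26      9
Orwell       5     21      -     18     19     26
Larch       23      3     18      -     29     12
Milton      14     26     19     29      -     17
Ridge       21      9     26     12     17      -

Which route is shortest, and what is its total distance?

(a): 14 + 26 + 3 + 12 + 26 + 5 = 86
(b): 23 + 3 + 9 + 17 + 19 + 5 = 76

76 blocks — (b) is the shortest.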